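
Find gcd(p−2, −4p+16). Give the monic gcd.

Euclidean algorithm in ℚ[p]:
  p−2 = (−1/4)(−4p+16) + (2)
  −4p+16 = (−2p+8)(2) + (0)
The last nonzero remainder is the constant 2, so the polynomials are coprime and gcd = 1.

1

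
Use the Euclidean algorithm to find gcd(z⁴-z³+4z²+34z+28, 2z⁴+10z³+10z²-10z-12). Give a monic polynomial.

z²+3z+2

Apply the Euclidean algorithm:
  z⁴-z³+4z²+34z+28 = (1/2)(2z⁴+10z³+10z²-10z-12) + (-6z³-z²+39z+34)
  2z⁴+10z³+10z²-10z-12 = (-(1/3)z-29/18)(-6z³-z²+39z+34) + ((385/18)z²+(385/6)z+385/9)
  -6z³-z²+39z+34 = (-(108/385)z+306/385)((385/18)z²+(385/6)z+385/9) + (0)
Last nonzero remainder: (385/18)z²+(385/6)z+385/9. Dividing through by 385/18 gives the monic gcd z²+3z+2.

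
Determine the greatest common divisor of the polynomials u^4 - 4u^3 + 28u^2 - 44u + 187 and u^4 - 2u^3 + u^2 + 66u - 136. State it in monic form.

By polynomial division,
  u^4 - 4u^3 + 28u^2 - 44u + 187 = (u^4 - 2u^3 + u^2 + 66u - 136) + (-2u^3 + 27u^2 - 110u + 323)
  u^4 - 2u^3 + u^2 + 66u - 136 = (-(1/2)u - 23/4)(-2u^3 + 27u^2 - 110u + 323) + ((405/4)u^2 - 405u + 6885/4)
  -2u^3 + 27u^2 - 110u + 323 = (-(8/405)u + 76/405)((405/4)u^2 - 405u + 6885/4) + (0)
Last nonzero remainder: (405/4)u^2 - 405u + 6885/4. Dividing through by 405/4 gives the monic gcd u^2 - 4u + 17.

u^2 - 4u + 17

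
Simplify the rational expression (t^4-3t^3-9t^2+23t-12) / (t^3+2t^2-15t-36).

(t^2-2t+1)/(t+3)

Euclidean algorithm in ℚ[t]:
  t^4-3t^3-9t^2+23t-12 = (t-5)(t^3+2t^2-15t-36) + (16t^2-16t-192)
  t^3+2t^2-15t-36 = ((1/16)t+3/16)(16t^2-16t-192) + (0)
Last nonzero remainder: 16t^2-16t-192. Dividing through by 16 gives the monic gcd t^2-t-12.
Cancel t^2-t-12 from numerator and denominator to get the reduced form.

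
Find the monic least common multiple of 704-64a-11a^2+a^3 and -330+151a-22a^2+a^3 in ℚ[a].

Apply the Euclidean algorithm:
  a^3-11a^2-64a+704 = (a^3-22a^2+151a-330) + (11a^2-215a+1034)
  a^3-22a^2+151a-330 = ((1/11)a-27/121)(11a^2-215a+1034) + ((1092/121)a-1092/11)
  11a^2-215a+1034 = ((1331/1092)a-5687/546)((1092/121)a-1092/11) + (0)
Last nonzero remainder: (1092/121)a-1092/11. Dividing through by 1092/121 gives the monic gcd a-11.
Then lcm(f, g) = f·g / gcd(f, g); expanding and making the result monic gives the answer.

21120-9664a+1078a^2+87a^3-22a^4+a^5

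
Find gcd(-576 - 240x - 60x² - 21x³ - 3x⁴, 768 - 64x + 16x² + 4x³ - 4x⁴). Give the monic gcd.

Repeated division with remainder:
  -3x⁴ - 21x³ - 60x² - 240x - 576 = (3/4)(-4x⁴ + 4x³ + 16x² - 64x + 768) + (-24x³ - 72x² - 192x - 1152)
  -4x⁴ + 4x³ + 16x² - 64x + 768 = ((1/6)x - 2/3)(-24x³ - 72x² - 192x - 1152) + (0)
Last nonzero remainder: -24x³ - 72x² - 192x - 1152. Dividing through by -24 gives the monic gcd x³ + 3x² + 8x + 48.

48 + 8x + 3x² + x³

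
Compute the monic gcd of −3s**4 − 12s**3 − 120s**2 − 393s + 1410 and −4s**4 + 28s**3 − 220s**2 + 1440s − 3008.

s**2 + s + 47

By polynomial division,
  −3s**4 − 12s**3 − 120s**2 − 393s + 1410 = (3/4)(−4s**4 + 28s**3 − 220s**2 + 1440s − 3008) + (−33s**3 + 45s**2 − 1473s + 3666)
  −4s**4 + 28s**3 − 220s**2 + 1440s − 3008 = ((4/33)s − 248/363)(−33s**3 + 45s**2 − 1473s + 3666) + (−(1296/121)s**2 − (1296/121)s − 60912/121)
  −33s**3 + 45s**2 − 1473s + 3666 = ((1331/432)s − 1573/216)(−(1296/121)s**2 − (1296/121)s − 60912/121) + (0)
Last nonzero remainder: −(1296/121)s**2 − (1296/121)s − 60912/121. Dividing through by −1296/121 gives the monic gcd s**2 + s + 47.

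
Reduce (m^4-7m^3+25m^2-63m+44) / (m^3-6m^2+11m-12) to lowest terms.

(m^3-3m^2+13m-11)/(m^2-2m+3)

By polynomial division,
  m^4-7m^3+25m^2-63m+44 = (m-1)(m^3-6m^2+11m-12) + (8m^2-40m+32)
  m^3-6m^2+11m-12 = ((1/8)m-1/8)(8m^2-40m+32) + (2m-8)
  8m^2-40m+32 = (4m-4)(2m-8) + (0)
Last nonzero remainder: 2m-8. Dividing through by 2 gives the monic gcd m-4.
Cancel m-4 from numerator and denominator to get the reduced form.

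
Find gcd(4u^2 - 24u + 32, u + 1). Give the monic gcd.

Repeated division with remainder:
  4u^2 - 24u + 32 = (4u - 28)(u + 1) + (60)
  u + 1 = ((1/60)u + 1/60)(60) + (0)
The last nonzero remainder is the constant 60, so the polynomials are coprime and gcd = 1.

1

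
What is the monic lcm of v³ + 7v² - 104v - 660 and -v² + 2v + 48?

v⁴ - v³ - 160v² + 172v + 5280

Apply the Euclidean algorithm:
  v³ + 7v² - 104v - 660 = (-v - 9)(-v² + 2v + 48) + (-38v - 228)
  -v² + 2v + 48 = ((1/38)v - 4/19)(-38v - 228) + (0)
Last nonzero remainder: -38v - 228. Dividing through by -38 gives the monic gcd v + 6.
Then lcm(f, g) = f·g / gcd(f, g); expanding and making the result monic gives the answer.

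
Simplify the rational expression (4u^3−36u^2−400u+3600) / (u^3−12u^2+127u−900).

(4u^2−400)/(u^2−3u+100)

Apply the Euclidean algorithm:
  4u^3−36u^2−400u+3600 = (4)(u^3−12u^2+127u−900) + (12u^2−908u+7200)
  u^3−12u^2+127u−900 = ((1/12)u+191/36)(12u^2−908u+7200) + ((39100/9)u−39100)
  12u^2−908u+7200 = ((27/9775)u−72/391)((39100/9)u−39100) + (0)
Last nonzero remainder: (39100/9)u−39100. Dividing through by 39100/9 gives the monic gcd u−9.
Cancel u−9 from numerator and denominator to get the reduced form.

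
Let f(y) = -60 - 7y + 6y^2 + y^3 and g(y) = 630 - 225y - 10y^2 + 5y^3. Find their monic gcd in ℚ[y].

-3 + y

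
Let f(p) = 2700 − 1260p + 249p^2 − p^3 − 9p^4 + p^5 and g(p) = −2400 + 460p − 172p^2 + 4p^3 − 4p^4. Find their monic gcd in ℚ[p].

Apply the Euclidean algorithm:
  p^5 − 9p^4 − p^3 + 249p^2 − 1260p + 2700 = (−(1/4)p + 2)(−4p^4 + 4p^3 − 172p^2 + 460p − 2400) + (−52p^3 + 708p^2 − 2780p + 7500)
  −4p^4 + 4p^3 − 172p^2 + 460p − 2400 = ((1/13)p + 164/169)(−52p^3 + 708p^2 − 2780p + 7500) + (−(109040/169)p^2 + (436160/169)p − 1635600/169)
  −52p^3 + 708p^2 − 2780p + 7500 = ((2197/27260)p − 4225/5452)(−(109040/169)p^2 + (436160/169)p − 1635600/169) + (0)
Last nonzero remainder: −(109040/169)p^2 + (436160/169)p − 1635600/169. Dividing through by −109040/169 gives the monic gcd p^2 − 4p + 15.

15 − 4p + p^2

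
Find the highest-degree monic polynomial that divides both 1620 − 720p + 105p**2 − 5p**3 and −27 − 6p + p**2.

By polynomial division,
  −5p**3 + 105p**2 − 720p + 1620 = (−5p + 75)(p**2 − 6p − 27) + (−405p + 3645)
  p**2 − 6p − 27 = (−(1/405)p − 1/135)(−405p + 3645) + (0)
Last nonzero remainder: −405p + 3645. Dividing through by −405 gives the monic gcd p − 9.

−9 + p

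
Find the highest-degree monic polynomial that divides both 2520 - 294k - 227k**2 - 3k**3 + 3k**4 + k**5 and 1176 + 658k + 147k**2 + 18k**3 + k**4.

168 + 70k + 11k**2 + k**3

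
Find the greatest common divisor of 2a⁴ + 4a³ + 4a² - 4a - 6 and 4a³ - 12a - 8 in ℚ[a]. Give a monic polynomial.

a + 1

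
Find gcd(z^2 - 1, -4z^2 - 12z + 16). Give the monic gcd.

Apply the Euclidean algorithm:
  z^2 - 1 = (-1/4)(-4z^2 - 12z + 16) + (-3z + 3)
  -4z^2 - 12z + 16 = ((4/3)z + 16/3)(-3z + 3) + (0)
Last nonzero remainder: -3z + 3. Dividing through by -3 gives the monic gcd z - 1.

z - 1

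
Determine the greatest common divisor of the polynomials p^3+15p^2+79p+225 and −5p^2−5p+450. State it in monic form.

1

Euclidean algorithm in ℚ[p]:
  p^3+15p^2+79p+225 = (−(1/5)p−14/5)(−5p^2−5p+450) + (155p+1485)
  −5p^2−5p+450 = (−(1/31)p+266/961)(155p+1485) + (37440/961)
  155p+1485 = ((29791/7488)p+31713/832)(37440/961) + (0)
The last nonzero remainder is the constant 37440/961, so the polynomials are coprime and gcd = 1.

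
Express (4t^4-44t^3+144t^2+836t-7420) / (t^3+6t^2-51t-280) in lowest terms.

By polynomial division,
  4t^4-44t^3+144t^2+836t-7420 = (4t-68)(t^3+6t^2-51t-280) + (756t^2-1512t-26460)
  t^3+6t^2-51t-280 = ((1/756)t+2/189)(756t^2-1512t-26460) + (0)
Last nonzero remainder: 756t^2-1512t-26460. Dividing through by 756 gives the monic gcd t^2-2t-35.
Cancel t^2-2t-35 from numerator and denominator to get the reduced form.

(4t^2-36t+212)/(t+8)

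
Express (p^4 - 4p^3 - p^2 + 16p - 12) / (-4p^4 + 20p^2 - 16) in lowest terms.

Apply the Euclidean algorithm:
  p^4 - 4p^3 - p^2 + 16p - 12 = (-1/4)(-4p^4 + 20p^2 - 16) + (-4p^3 + 4p^2 + 16p - 16)
  -4p^4 + 20p^2 - 16 = (p + 1)(-4p^3 + 4p^2 + 16p - 16) + (0)
Last nonzero remainder: -4p^3 + 4p^2 + 16p - 16. Dividing through by -4 gives the monic gcd p^3 - p^2 - 4p + 4.
Cancel p^3 - p^2 - 4p + 4 from numerator and denominator to get the reduced form.

(-p + 3)/(4p + 4)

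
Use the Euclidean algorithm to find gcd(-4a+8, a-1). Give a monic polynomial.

1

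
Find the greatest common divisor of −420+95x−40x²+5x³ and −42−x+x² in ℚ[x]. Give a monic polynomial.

−7+x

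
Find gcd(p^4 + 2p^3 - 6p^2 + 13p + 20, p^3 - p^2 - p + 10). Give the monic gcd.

Repeated division with remainder:
  p^4 + 2p^3 - 6p^2 + 13p + 20 = (p + 3)(p^3 - p^2 - p + 10) + (-2p^2 + 6p - 10)
  p^3 - p^2 - p + 10 = (-(1/2)p - 1)(-2p^2 + 6p - 10) + (0)
Last nonzero remainder: -2p^2 + 6p - 10. Dividing through by -2 gives the monic gcd p^2 - 3p + 5.

p^2 - 3p + 5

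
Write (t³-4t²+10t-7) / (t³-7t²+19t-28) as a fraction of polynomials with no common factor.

By polynomial division,
  t³-4t²+10t-7 = (t³-7t²+19t-28) + (3t²-9t+21)
  t³-7t²+19t-28 = ((1/3)t-4/3)(3t²-9t+21) + (0)
Last nonzero remainder: 3t²-9t+21. Dividing through by 3 gives the monic gcd t²-3t+7.
Cancel t²-3t+7 from numerator and denominator to get the reduced form.

(t-1)/(t-4)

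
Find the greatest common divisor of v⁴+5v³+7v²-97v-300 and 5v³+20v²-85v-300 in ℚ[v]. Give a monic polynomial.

v²-v-12

Repeated division with remainder:
  v⁴+5v³+7v²-97v-300 = ((1/5)v+1/5)(5v³+20v²-85v-300) + (20v²-20v-240)
  5v³+20v²-85v-300 = ((1/4)v+5/4)(20v²-20v-240) + (0)
Last nonzero remainder: 20v²-20v-240. Dividing through by 20 gives the monic gcd v²-v-12.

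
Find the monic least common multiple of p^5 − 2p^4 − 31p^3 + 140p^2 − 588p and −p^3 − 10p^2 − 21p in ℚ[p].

p^6 + p^5 − 37p^4 + 47p^3 − 168p^2 − 1764p

By polynomial division,
  p^5 − 2p^4 − 31p^3 + 140p^2 − 588p = (−p^2 + 12p − 68)(−p^3 − 10p^2 − 21p) + (−288p^2 − 2016p)
  −p^3 − 10p^2 − 21p = ((1/288)p + 1/96)(−288p^2 − 2016p) + (0)
Last nonzero remainder: −288p^2 − 2016p. Dividing through by −288 gives the monic gcd p^2 + 7p.
Then lcm(f, g) = f·g / gcd(f, g); expanding and making the result monic gives the answer.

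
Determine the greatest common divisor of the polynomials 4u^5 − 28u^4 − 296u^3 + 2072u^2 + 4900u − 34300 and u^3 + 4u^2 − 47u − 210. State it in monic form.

u^2 − 2u − 35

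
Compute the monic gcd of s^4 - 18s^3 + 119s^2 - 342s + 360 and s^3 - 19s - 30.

Euclidean algorithm in ℚ[s]:
  s^4 - 18s^3 + 119s^2 - 342s + 360 = (s - 18)(s^3 - 19s - 30) + (138s^2 - 654s - 180)
  s^3 - 19s - 30 = ((1/138)s + 109/3174)(138s^2 - 654s - 180) + ((2520/529)s - 12600/529)
  138s^2 - 654s - 180 = ((12167/420)s + 529/70)((2520/529)s - 12600/529) + (0)
Last nonzero remainder: (2520/529)s - 12600/529. Dividing through by 2520/529 gives the monic gcd s - 5.

s - 5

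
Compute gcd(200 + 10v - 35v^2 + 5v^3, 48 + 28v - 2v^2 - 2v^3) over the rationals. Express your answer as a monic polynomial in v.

Euclidean algorithm in ℚ[v]:
  5v^3 - 35v^2 + 10v + 200 = (-5/2)(-2v^3 - 2v^2 + 28v + 48) + (-40v^2 + 80v + 320)
  -2v^3 - 2v^2 + 28v + 48 = ((1/20)v + 3/20)(-40v^2 + 80v + 320) + (0)
Last nonzero remainder: -40v^2 + 80v + 320. Dividing through by -40 gives the monic gcd v^2 - 2v - 8.

-8 - 2v + v^2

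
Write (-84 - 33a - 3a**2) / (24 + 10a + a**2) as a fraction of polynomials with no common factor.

(-21 - 3a)/(6 + a)

By polynomial division,
  -3a**2 - 33a - 84 = (-3)(a**2 + 10a + 24) + (-3a - 12)
  a**2 + 10a + 24 = (-(1/3)a - 2)(-3a - 12) + (0)
Last nonzero remainder: -3a - 12. Dividing through by -3 gives the monic gcd a + 4.
Cancel a + 4 from numerator and denominator to get the reduced form.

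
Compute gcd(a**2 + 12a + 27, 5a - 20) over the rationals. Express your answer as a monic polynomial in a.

1

Euclidean algorithm in ℚ[a]:
  a**2 + 12a + 27 = ((1/5)a + 16/5)(5a - 20) + (91)
  5a - 20 = ((5/91)a - 20/91)(91) + (0)
The last nonzero remainder is the constant 91, so the polynomials are coprime and gcd = 1.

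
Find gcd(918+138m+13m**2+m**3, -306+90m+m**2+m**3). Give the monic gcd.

102+4m+m**2

Euclidean algorithm in ℚ[m]:
  m**3+13m**2+138m+918 = (m**3+m**2+90m-306) + (12m**2+48m+1224)
  m**3+m**2+90m-306 = ((1/12)m-1/4)(12m**2+48m+1224) + (0)
Last nonzero remainder: 12m**2+48m+1224. Dividing through by 12 gives the monic gcd m**2+4m+102.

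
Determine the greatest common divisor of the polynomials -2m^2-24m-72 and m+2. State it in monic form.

By polynomial division,
  -2m^2-24m-72 = (-2m-20)(m+2) + (-32)
  m+2 = (-(1/32)m-1/16)(-32) + (0)
The last nonzero remainder is the constant -32, so the polynomials are coprime and gcd = 1.

1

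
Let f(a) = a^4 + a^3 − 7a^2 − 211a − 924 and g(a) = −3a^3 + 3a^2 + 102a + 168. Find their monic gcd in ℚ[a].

Euclidean algorithm in ℚ[a]:
  a^4 + a^3 − 7a^2 − 211a − 924 = (−(1/3)a − 2/3)(−3a^3 + 3a^2 + 102a + 168) + (29a^2 − 87a − 812)
  −3a^3 + 3a^2 + 102a + 168 = (−(3/29)a − 6/29)(29a^2 − 87a − 812) + (0)
Last nonzero remainder: 29a^2 − 87a − 812. Dividing through by 29 gives the monic gcd a^2 − 3a − 28.

a^2 − 3a − 28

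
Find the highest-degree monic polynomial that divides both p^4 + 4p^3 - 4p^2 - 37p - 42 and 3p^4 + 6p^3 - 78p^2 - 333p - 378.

p^2 + 5p + 7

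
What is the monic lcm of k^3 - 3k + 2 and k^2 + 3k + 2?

k^4 + k^3 - 3k^2 - k + 2

By polynomial division,
  k^3 - 3k + 2 = (k - 3)(k^2 + 3k + 2) + (4k + 8)
  k^2 + 3k + 2 = ((1/4)k + 1/4)(4k + 8) + (0)
Last nonzero remainder: 4k + 8. Dividing through by 4 gives the monic gcd k + 2.
Then lcm(f, g) = f·g / gcd(f, g); expanding and making the result monic gives the answer.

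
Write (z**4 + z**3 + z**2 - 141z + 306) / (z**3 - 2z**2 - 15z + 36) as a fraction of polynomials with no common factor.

By polynomial division,
  z**4 + z**3 + z**2 - 141z + 306 = (z + 3)(z**3 - 2z**2 - 15z + 36) + (22z**2 - 132z + 198)
  z**3 - 2z**2 - 15z + 36 = ((1/22)z + 2/11)(22z**2 - 132z + 198) + (0)
Last nonzero remainder: 22z**2 - 132z + 198. Dividing through by 22 gives the monic gcd z**2 - 6z + 9.
Cancel z**2 - 6z + 9 from numerator and denominator to get the reduced form.

(z**2 + 7z + 34)/(z + 4)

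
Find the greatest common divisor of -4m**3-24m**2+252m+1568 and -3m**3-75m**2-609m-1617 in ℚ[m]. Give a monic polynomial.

m**2+14m+49

By polynomial division,
  -4m**3-24m**2+252m+1568 = (4/3)(-3m**3-75m**2-609m-1617) + (76m**2+1064m+3724)
  -3m**3-75m**2-609m-1617 = (-(3/76)m-33/76)(76m**2+1064m+3724) + (0)
Last nonzero remainder: 76m**2+1064m+3724. Dividing through by 76 gives the monic gcd m**2+14m+49.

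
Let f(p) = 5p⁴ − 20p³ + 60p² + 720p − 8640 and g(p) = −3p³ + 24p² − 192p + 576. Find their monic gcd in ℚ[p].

Repeated division with remainder:
  5p⁴ − 20p³ + 60p² + 720p − 8640 = (−(5/3)p − 20/3)(−3p³ + 24p² − 192p + 576) + (−100p² + 400p − 4800)
  −3p³ + 24p² − 192p + 576 = ((3/100)p − 3/25)(−100p² + 400p − 4800) + (0)
Last nonzero remainder: −100p² + 400p − 4800. Dividing through by −100 gives the monic gcd p² − 4p + 48.

p² − 4p + 48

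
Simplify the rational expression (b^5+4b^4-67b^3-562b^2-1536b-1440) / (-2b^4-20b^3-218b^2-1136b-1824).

(-b^3+3b^2+58b+120)/(2b^2+6b+152)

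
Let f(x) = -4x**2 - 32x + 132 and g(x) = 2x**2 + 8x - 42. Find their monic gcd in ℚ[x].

Apply the Euclidean algorithm:
  -4x**2 - 32x + 132 = (-2)(2x**2 + 8x - 42) + (-16x + 48)
  2x**2 + 8x - 42 = (-(1/8)x - 7/8)(-16x + 48) + (0)
Last nonzero remainder: -16x + 48. Dividing through by -16 gives the monic gcd x - 3.

x - 3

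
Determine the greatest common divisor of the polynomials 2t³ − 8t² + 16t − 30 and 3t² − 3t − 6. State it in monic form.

1

By polynomial division,
  2t³ − 8t² + 16t − 30 = ((2/3)t − 2)(3t² − 3t − 6) + (14t − 42)
  3t² − 3t − 6 = ((3/14)t + 3/7)(14t − 42) + (12)
  14t − 42 = ((7/6)t − 7/2)(12) + (0)
The last nonzero remainder is the constant 12, so the polynomials are coprime and gcd = 1.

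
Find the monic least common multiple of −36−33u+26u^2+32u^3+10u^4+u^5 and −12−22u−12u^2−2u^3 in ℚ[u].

Euclidean algorithm in ℚ[u]:
  u^5+10u^4+32u^3+26u^2−33u−36 = (−(1/2)u^2−2u+3/2)(−2u^3−12u^2−22u−12) + (−6u^2−24u−18)
  −2u^3−12u^2−22u−12 = ((1/3)u+2/3)(−6u^2−24u−18) + (0)
Last nonzero remainder: −6u^2−24u−18. Dividing through by −6 gives the monic gcd u^2+4u+3.
Then lcm(f, g) = f·g / gcd(f, g); expanding and making the result monic gives the answer.

−72−102u+19u^2+90u^3+52u^4+12u^5+u^6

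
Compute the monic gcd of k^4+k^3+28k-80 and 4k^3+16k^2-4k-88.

k-2

Euclidean algorithm in ℚ[k]:
  k^4+k^3+28k-80 = ((1/4)k-3/4)(4k^3+16k^2-4k-88) + (13k^2+47k-146)
  4k^3+16k^2-4k-88 = ((4/13)k+20/169)(13k^2+47k-146) + ((5976/169)k-11952/169)
  13k^2+47k-146 = ((2197/5976)k+12337/5976)((5976/169)k-11952/169) + (0)
Last nonzero remainder: (5976/169)k-11952/169. Dividing through by 5976/169 gives the monic gcd k-2.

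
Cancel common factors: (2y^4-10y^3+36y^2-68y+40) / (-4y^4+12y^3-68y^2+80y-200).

Repeated division with remainder:
  2y^4-10y^3+36y^2-68y+40 = (-1/2)(-4y^4+12y^3-68y^2+80y-200) + (-4y^3+2y^2-28y-60)
  -4y^4+12y^3-68y^2+80y-200 = (y-5/2)(-4y^3+2y^2-28y-60) + (-35y^2+70y-350)
  -4y^3+2y^2-28y-60 = ((4/35)y+6/35)(-35y^2+70y-350) + (0)
Last nonzero remainder: -35y^2+70y-350. Dividing through by -35 gives the monic gcd y^2-2y+10.
Cancel y^2-2y+10 from numerator and denominator to get the reduced form.

(-y^2+3y-2)/(2y^2-2y+10)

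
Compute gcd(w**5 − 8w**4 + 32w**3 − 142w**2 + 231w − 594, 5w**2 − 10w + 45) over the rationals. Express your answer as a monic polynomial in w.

By polynomial division,
  w**5 − 8w**4 + 32w**3 − 142w**2 + 231w − 594 = ((1/5)w**3 − (6/5)w**2 + (11/5)w − 66/5)(5w**2 − 10w + 45) + (0)
Last nonzero remainder: 5w**2 − 10w + 45. Dividing through by 5 gives the monic gcd w**2 − 2w + 9.

w**2 − 2w + 9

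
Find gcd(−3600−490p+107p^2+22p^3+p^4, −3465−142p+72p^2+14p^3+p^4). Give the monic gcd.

−45+4p+p^2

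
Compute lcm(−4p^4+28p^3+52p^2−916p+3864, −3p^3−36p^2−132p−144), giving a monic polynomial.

p^6−p^5−47p^4+95p^3+304p^2−3964p−7728

Apply the Euclidean algorithm:
  −4p^4+28p^3+52p^2−916p+3864 = ((4/3)p−76/3)(−3p^3−36p^2−132p−144) + (−684p^2−4068p+216)
  −3p^3−36p^2−132p−144 = ((1/228)p+115/4332)(−684p^2−4068p+216) + (−(9009/361)p−54054/361)
  −684p^2−4068p+216 = ((27436/1001)p−1444/1001)(−(9009/361)p−54054/361) + (0)
Last nonzero remainder: −(9009/361)p−54054/361. Dividing through by −9009/361 gives the monic gcd p+6.
Then lcm(f, g) = f·g / gcd(f, g); expanding and making the result monic gives the answer.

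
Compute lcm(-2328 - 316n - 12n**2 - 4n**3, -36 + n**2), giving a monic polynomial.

-3492 + 108n + 61n**2 - 3n**3 + n**4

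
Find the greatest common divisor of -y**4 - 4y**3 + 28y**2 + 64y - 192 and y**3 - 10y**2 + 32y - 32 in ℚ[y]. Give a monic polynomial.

y**2 - 6y + 8

Apply the Euclidean algorithm:
  -y**4 - 4y**3 + 28y**2 + 64y - 192 = (-y - 14)(y**3 - 10y**2 + 32y - 32) + (-80y**2 + 480y - 640)
  y**3 - 10y**2 + 32y - 32 = (-(1/80)y + 1/20)(-80y**2 + 480y - 640) + (0)
Last nonzero remainder: -80y**2 + 480y - 640. Dividing through by -80 gives the monic gcd y**2 - 6y + 8.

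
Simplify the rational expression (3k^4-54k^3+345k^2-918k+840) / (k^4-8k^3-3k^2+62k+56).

(3k^2-21k+30)/(k^2+3k+2)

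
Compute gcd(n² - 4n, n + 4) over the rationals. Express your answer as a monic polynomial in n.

Repeated division with remainder:
  n² - 4n = (n - 8)(n + 4) + (32)
  n + 4 = ((1/32)n + 1/8)(32) + (0)
The last nonzero remainder is the constant 32, so the polynomials are coprime and gcd = 1.

1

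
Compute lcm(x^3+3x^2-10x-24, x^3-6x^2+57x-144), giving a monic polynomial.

x^5+29x^3+150x^2-408x-1152

By polynomial division,
  x^3+3x^2-10x-24 = (x^3-6x^2+57x-144) + (9x^2-67x+120)
  x^3-6x^2+57x-144 = ((1/9)x+13/81)(9x^2-67x+120) + ((4408/81)x-4408/27)
  9x^2-67x+120 = ((729/4408)x-405/551)((4408/81)x-4408/27) + (0)
Last nonzero remainder: (4408/81)x-4408/27. Dividing through by 4408/81 gives the monic gcd x-3.
Then lcm(f, g) = f·g / gcd(f, g); expanding and making the result monic gives the answer.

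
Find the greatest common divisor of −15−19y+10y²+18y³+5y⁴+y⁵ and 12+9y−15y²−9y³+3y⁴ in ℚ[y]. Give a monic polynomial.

−1−y+y²+y³

Repeated division with remainder:
  y⁵+5y⁴+18y³+10y²−19y−15 = ((1/3)y+8/3)(3y⁴−9y³−15y²+9y+12) + (47y³+47y²−47y−47)
  3y⁴−9y³−15y²+9y+12 = ((3/47)y−12/47)(47y³+47y²−47y−47) + (0)
Last nonzero remainder: 47y³+47y²−47y−47. Dividing through by 47 gives the monic gcd y³+y²−y−1.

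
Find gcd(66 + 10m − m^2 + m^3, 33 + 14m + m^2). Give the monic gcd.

3 + m

Repeated division with remainder:
  m^3 − m^2 + 10m + 66 = (m − 15)(m^2 + 14m + 33) + (187m + 561)
  m^2 + 14m + 33 = ((1/187)m + 1/17)(187m + 561) + (0)
Last nonzero remainder: 187m + 561. Dividing through by 187 gives the monic gcd m + 3.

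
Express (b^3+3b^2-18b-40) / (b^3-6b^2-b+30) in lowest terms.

(b^2+b-20)/(b^2-8b+15)

Repeated division with remainder:
  b^3+3b^2-18b-40 = (b^3-6b^2-b+30) + (9b^2-17b-70)
  b^3-6b^2-b+30 = ((1/9)b-37/81)(9b^2-17b-70) + (-(80/81)b-160/81)
  9b^2-17b-70 = (-(729/80)b+567/16)(-(80/81)b-160/81) + (0)
Last nonzero remainder: -(80/81)b-160/81. Dividing through by -80/81 gives the monic gcd b+2.
Cancel b+2 from numerator and denominator to get the reduced form.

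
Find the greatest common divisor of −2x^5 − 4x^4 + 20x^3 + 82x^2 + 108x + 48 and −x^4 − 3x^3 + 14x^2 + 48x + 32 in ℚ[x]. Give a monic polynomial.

Euclidean algorithm in ℚ[x]:
  −2x^5 − 4x^4 + 20x^3 + 82x^2 + 108x + 48 = (2x − 2)(−x^4 − 3x^3 + 14x^2 + 48x + 32) + (−14x^3 + 14x^2 + 140x + 112)
  −x^4 − 3x^3 + 14x^2 + 48x + 32 = ((1/14)x + 2/7)(−14x^3 + 14x^2 + 140x + 112) + (0)
Last nonzero remainder: −14x^3 + 14x^2 + 140x + 112. Dividing through by −14 gives the monic gcd x^3 − x^2 − 10x − 8.

x^3 − x^2 − 10x − 8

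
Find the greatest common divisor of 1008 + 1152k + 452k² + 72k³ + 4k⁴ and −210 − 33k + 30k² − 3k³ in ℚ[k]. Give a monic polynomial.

2 + k

Repeated division with remainder:
  4k⁴ + 72k³ + 452k² + 1152k + 1008 = (−(4/3)k − 112/3)(−3k³ + 30k² − 33k − 210) + (1528k² − 360k − 6832)
  −3k³ + 30k² − 33k − 210 = (−(3/1528)k + 5595/291848)(1528k² − 360k − 6832) + (−(1441440/36481)k − 2882880/36481)
  1528k² − 360k − 6832 = (−(6967871/180180)k + 2225341/25740)(−(1441440/36481)k − 2882880/36481) + (0)
Last nonzero remainder: −(1441440/36481)k − 2882880/36481. Dividing through by −1441440/36481 gives the monic gcd k + 2.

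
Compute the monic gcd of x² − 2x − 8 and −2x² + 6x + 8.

Repeated division with remainder:
  x² − 2x − 8 = (−1/2)(−2x² + 6x + 8) + (x − 4)
  −2x² + 6x + 8 = (−2x − 2)(x − 4) + (0)
The last nonzero remainder x − 4 is already monic.

x − 4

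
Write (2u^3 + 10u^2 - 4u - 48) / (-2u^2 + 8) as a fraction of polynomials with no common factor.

(-u^2 - 7u - 12)/(u + 2)

Apply the Euclidean algorithm:
  2u^3 + 10u^2 - 4u - 48 = (-u - 5)(-2u^2 + 8) + (4u - 8)
  -2u^2 + 8 = (-(1/2)u - 1)(4u - 8) + (0)
Last nonzero remainder: 4u - 8. Dividing through by 4 gives the monic gcd u - 2.
Cancel u - 2 from numerator and denominator to get the reduced form.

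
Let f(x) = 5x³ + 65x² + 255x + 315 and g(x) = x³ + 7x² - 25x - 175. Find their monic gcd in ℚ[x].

Repeated division with remainder:
  5x³ + 65x² + 255x + 315 = (5)(x³ + 7x² - 25x - 175) + (30x² + 380x + 1190)
  x³ + 7x² - 25x - 175 = ((1/30)x - 17/90)(30x² + 380x + 1190) + ((64/9)x + 448/9)
  30x² + 380x + 1190 = ((135/32)x + 765/32)((64/9)x + 448/9) + (0)
Last nonzero remainder: (64/9)x + 448/9. Dividing through by 64/9 gives the monic gcd x + 7.

x + 7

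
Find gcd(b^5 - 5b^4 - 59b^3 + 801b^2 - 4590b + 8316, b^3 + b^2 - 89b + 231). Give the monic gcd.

Euclidean algorithm in ℚ[b]:
  b^5 - 5b^4 - 59b^3 + 801b^2 - 4590b + 8316 = (b^2 - 6b + 36)(b^3 + b^2 - 89b + 231) + (0)
The last nonzero remainder b^3 + b^2 - 89b + 231 is already monic.

b^3 + b^2 - 89b + 231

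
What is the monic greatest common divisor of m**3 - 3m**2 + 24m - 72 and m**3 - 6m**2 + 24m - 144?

m**2 + 24

Apply the Euclidean algorithm:
  m**3 - 3m**2 + 24m - 72 = (m**3 - 6m**2 + 24m - 144) + (3m**2 + 72)
  m**3 - 6m**2 + 24m - 144 = ((1/3)m - 2)(3m**2 + 72) + (0)
Last nonzero remainder: 3m**2 + 72. Dividing through by 3 gives the monic gcd m**2 + 24.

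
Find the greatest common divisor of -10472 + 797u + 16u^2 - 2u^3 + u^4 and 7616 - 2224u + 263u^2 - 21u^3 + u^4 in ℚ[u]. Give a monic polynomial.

Apply the Euclidean algorithm:
  u^4 - 2u^3 + 16u^2 + 797u - 10472 = (u^4 - 21u^3 + 263u^2 - 2224u + 7616) + (19u^3 - 247u^2 + 3021u - 18088)
  u^4 - 21u^3 + 263u^2 - 2224u + 7616 = ((1/19)u - 8/19)(19u^3 - 247u^2 + 3021u - 18088) + (0)
Last nonzero remainder: 19u^3 - 247u^2 + 3021u - 18088. Dividing through by 19 gives the monic gcd u^3 - 13u^2 + 159u - 952.

-952 + 159u - 13u^2 + u^3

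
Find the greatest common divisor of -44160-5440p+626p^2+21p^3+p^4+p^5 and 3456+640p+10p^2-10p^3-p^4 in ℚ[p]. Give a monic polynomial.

Apply the Euclidean algorithm:
  p^5+p^4+21p^3+626p^2-5440p-44160 = (-p+9)(-p^4-10p^3+10p^2+640p+3456) + (121p^3+1176p^2-7744p-75264)
  -p^4-10p^3+10p^2+640p+3456 = (-(1/121)p-34/14641)(121p^3+1176p^2-7744p-75264) + (-(750630/14641)p^2+48040320/14641)
  121p^3+1176p^2-7744p-75264 = (-(1771561/750630)p-2869636/125105)(-(750630/14641)p^2+48040320/14641) + (0)
Last nonzero remainder: -(750630/14641)p^2+48040320/14641. Dividing through by -750630/14641 gives the monic gcd p^2-64.

-64+p^2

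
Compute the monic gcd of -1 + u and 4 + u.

1

Repeated division with remainder:
  u - 1 = (u + 4) + (-5)
  u + 4 = (-(1/5)u - 4/5)(-5) + (0)
The last nonzero remainder is the constant -5, so the polynomials are coprime and gcd = 1.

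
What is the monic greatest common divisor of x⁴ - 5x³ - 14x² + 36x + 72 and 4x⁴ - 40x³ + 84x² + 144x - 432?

By polynomial division,
  x⁴ - 5x³ - 14x² + 36x + 72 = (1/4)(4x⁴ - 40x³ + 84x² + 144x - 432) + (5x³ - 35x² + 180)
  4x⁴ - 40x³ + 84x² + 144x - 432 = ((4/5)x - 12/5)(5x³ - 35x² + 180) + (0)
Last nonzero remainder: 5x³ - 35x² + 180. Dividing through by 5 gives the monic gcd x³ - 7x² + 36.

x³ - 7x² + 36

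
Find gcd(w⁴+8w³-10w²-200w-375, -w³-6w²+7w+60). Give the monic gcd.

w+5

Apply the Euclidean algorithm:
  w⁴+8w³-10w²-200w-375 = (-w-2)(-w³-6w²+7w+60) + (-15w²-126w-255)
  -w³-6w²+7w+60 = ((1/15)w-4/25)(-15w²-126w-255) + ((96/25)w+96/5)
  -15w²-126w-255 = (-(125/32)w-425/32)((96/25)w+96/5) + (0)
Last nonzero remainder: (96/25)w+96/5. Dividing through by 96/25 gives the monic gcd w+5.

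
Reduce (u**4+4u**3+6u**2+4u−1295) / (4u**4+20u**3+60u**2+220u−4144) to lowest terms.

By polynomial division,
  u**4+4u**3+6u**2+4u−1295 = (1/4)(4u**4+20u**3+60u**2+220u−4144) + (−u**3−9u**2−51u−259)
  4u**4+20u**3+60u**2+220u−4144 = (−4u+16)(−u**3−9u**2−51u−259) + (0)
Last nonzero remainder: −u**3−9u**2−51u−259. Dividing through by −1 gives the monic gcd u**3+9u**2+51u+259.
Cancel u**3+9u**2+51u+259 from numerator and denominator to get the reduced form.

(u−5)/(4u−16)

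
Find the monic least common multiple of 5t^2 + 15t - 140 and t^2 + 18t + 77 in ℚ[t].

t^3 + 14t^2 + 5t - 308

Repeated division with remainder:
  5t^2 + 15t - 140 = (5)(t^2 + 18t + 77) + (-75t - 525)
  t^2 + 18t + 77 = (-(1/75)t - 11/75)(-75t - 525) + (0)
Last nonzero remainder: -75t - 525. Dividing through by -75 gives the monic gcd t + 7.
Then lcm(f, g) = f·g / gcd(f, g); expanding and making the result monic gives the answer.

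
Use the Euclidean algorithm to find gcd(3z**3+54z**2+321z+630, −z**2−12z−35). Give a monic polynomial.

z**2+12z+35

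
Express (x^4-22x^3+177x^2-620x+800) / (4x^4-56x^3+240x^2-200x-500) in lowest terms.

Apply the Euclidean algorithm:
  x^4-22x^3+177x^2-620x+800 = (1/4)(4x^4-56x^3+240x^2-200x-500) + (-8x^3+117x^2-570x+925)
  4x^4-56x^3+240x^2-200x-500 = (-(1/2)x-5/16)(-8x^3+117x^2-570x+925) + (-(135/16)x^2+(675/8)x-3375/16)
  -8x^3+117x^2-570x+925 = ((128/135)x-592/135)(-(135/16)x^2+(675/8)x-3375/16) + (0)
Last nonzero remainder: -(135/16)x^2+(675/8)x-3375/16. Dividing through by -135/16 gives the monic gcd x^2-10x+25.
Cancel x^2-10x+25 from numerator and denominator to get the reduced form.

(x^2-12x+32)/(4x^2-16x-20)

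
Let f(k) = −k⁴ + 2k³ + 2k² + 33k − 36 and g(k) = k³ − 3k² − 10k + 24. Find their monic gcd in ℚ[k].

k − 4

Euclidean algorithm in ℚ[k]:
  −k⁴ + 2k³ + 2k² + 33k − 36 = (−k − 1)(k³ − 3k² − 10k + 24) + (−11k² + 47k − 12)
  k³ − 3k² − 10k + 24 = (−(1/11)k − 14/121)(−11k² + 47k − 12) + (−(684/121)k + 2736/121)
  −11k² + 47k − 12 = ((1331/684)k − 121/228)(−(684/121)k + 2736/121) + (0)
Last nonzero remainder: −(684/121)k + 2736/121. Dividing through by −684/121 gives the monic gcd k − 4.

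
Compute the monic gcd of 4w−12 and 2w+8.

By polynomial division,
  4w−12 = (2)(2w+8) + (−28)
  2w+8 = (−(1/14)w−2/7)(−28) + (0)
The last nonzero remainder is the constant −28, so the polynomials are coprime and gcd = 1.

1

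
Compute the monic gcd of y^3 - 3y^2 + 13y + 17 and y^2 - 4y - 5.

Apply the Euclidean algorithm:
  y^3 - 3y^2 + 13y + 17 = (y + 1)(y^2 - 4y - 5) + (22y + 22)
  y^2 - 4y - 5 = ((1/22)y - 5/22)(22y + 22) + (0)
Last nonzero remainder: 22y + 22. Dividing through by 22 gives the monic gcd y + 1.

y + 1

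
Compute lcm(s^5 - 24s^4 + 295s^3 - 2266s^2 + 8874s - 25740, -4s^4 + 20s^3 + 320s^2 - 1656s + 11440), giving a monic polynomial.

s^6 - 14s^5 + 55s^4 + 684s^3 - 13786s^2 + 63000s - 257400

Apply the Euclidean algorithm:
  s^5 - 24s^4 + 295s^3 - 2266s^2 + 8874s - 25740 = (-(1/4)s + 19/4)(-4s^4 + 20s^3 + 320s^2 - 1656s + 11440) + (280s^3 - 4200s^2 + 19600s - 80080)
  -4s^4 + 20s^3 + 320s^2 - 1656s + 11440 = (-(1/70)s - 1/7)(280s^3 - 4200s^2 + 19600s - 80080) + (0)
Last nonzero remainder: 280s^3 - 4200s^2 + 19600s - 80080. Dividing through by 280 gives the monic gcd s^3 - 15s^2 + 70s - 286.
Then lcm(f, g) = f·g / gcd(f, g); expanding and making the result monic gives the answer.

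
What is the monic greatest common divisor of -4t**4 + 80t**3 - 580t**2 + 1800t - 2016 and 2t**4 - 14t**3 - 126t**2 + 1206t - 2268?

t**3 - 16t**2 + 81t - 126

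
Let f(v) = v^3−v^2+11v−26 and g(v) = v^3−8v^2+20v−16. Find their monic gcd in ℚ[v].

v−2

Apply the Euclidean algorithm:
  v^3−v^2+11v−26 = (v^3−8v^2+20v−16) + (7v^2−9v−10)
  v^3−8v^2+20v−16 = ((1/7)v−47/49)(7v^2−9v−10) + ((627/49)v−1254/49)
  7v^2−9v−10 = ((343/627)v+245/627)((627/49)v−1254/49) + (0)
Last nonzero remainder: (627/49)v−1254/49. Dividing through by 627/49 gives the monic gcd v−2.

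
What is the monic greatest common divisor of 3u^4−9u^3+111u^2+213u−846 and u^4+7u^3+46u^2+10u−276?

Repeated division with remainder:
  3u^4−9u^3+111u^2+213u−846 = (3)(u^4+7u^3+46u^2+10u−276) + (−30u^3−27u^2+183u−18)
  u^4+7u^3+46u^2+10u−276 = (−(1/30)u−61/300)(−30u^3−27u^2+183u−18) + ((4661/100)u^2+(4661/100)u−13983/50)
  −30u^3−27u^2+183u−18 = (−(3000/4661)u+300/4661)((4661/100)u^2+(4661/100)u−13983/50) + (0)
Last nonzero remainder: (4661/100)u^2+(4661/100)u−13983/50. Dividing through by 4661/100 gives the monic gcd u^2+u−6.

u^2+u−6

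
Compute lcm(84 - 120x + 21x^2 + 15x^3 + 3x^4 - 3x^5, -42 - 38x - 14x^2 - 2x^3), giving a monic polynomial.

-84 + 92x + 19x^2 - 22x^3 - 8x^4 + 2x^5 + x^6

By polynomial division,
  -3x^5 + 3x^4 + 15x^3 + 21x^2 - 120x + 84 = ((3/2)x^2 - 12x + 48)(-2x^3 - 14x^2 - 38x - 42) + (300x^2 + 1200x + 2100)
  -2x^3 - 14x^2 - 38x - 42 = (-(1/150)x - 1/50)(300x^2 + 1200x + 2100) + (0)
Last nonzero remainder: 300x^2 + 1200x + 2100. Dividing through by 300 gives the monic gcd x^2 + 4x + 7.
Then lcm(f, g) = f·g / gcd(f, g); expanding and making the result monic gives the answer.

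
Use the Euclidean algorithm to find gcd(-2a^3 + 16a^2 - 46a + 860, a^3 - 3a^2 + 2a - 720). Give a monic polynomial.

a - 10

Repeated division with remainder:
  -2a^3 + 16a^2 - 46a + 860 = (-2)(a^3 - 3a^2 + 2a - 720) + (10a^2 - 42a - 580)
  a^3 - 3a^2 + 2a - 720 = ((1/10)a + 3/25)(10a^2 - 42a - 580) + ((1626/25)a - 3252/5)
  10a^2 - 42a - 580 = ((125/813)a + 725/813)((1626/25)a - 3252/5) + (0)
Last nonzero remainder: (1626/25)a - 3252/5. Dividing through by 1626/25 gives the monic gcd a - 10.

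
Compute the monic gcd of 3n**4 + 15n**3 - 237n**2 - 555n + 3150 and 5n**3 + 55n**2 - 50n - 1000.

By polynomial division,
  3n**4 + 15n**3 - 237n**2 - 555n + 3150 = ((3/5)n - 18/5)(5n**3 + 55n**2 - 50n - 1000) + (-9n**2 - 135n - 450)
  5n**3 + 55n**2 - 50n - 1000 = (-(5/9)n + 20/9)(-9n**2 - 135n - 450) + (0)
Last nonzero remainder: -9n**2 - 135n - 450. Dividing through by -9 gives the monic gcd n**2 + 15n + 50.

n**2 + 15n + 50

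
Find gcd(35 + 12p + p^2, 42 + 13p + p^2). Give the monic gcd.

7 + p

Euclidean algorithm in ℚ[p]:
  p^2 + 12p + 35 = (p^2 + 13p + 42) + (-p - 7)
  p^2 + 13p + 42 = (-p - 6)(-p - 7) + (0)
Last nonzero remainder: -p - 7. Dividing through by -1 gives the monic gcd p + 7.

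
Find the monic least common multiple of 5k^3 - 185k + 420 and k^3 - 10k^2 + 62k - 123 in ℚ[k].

Repeated division with remainder:
  5k^3 - 185k + 420 = (5)(k^3 - 10k^2 + 62k - 123) + (50k^2 - 495k + 1035)
  k^3 - 10k^2 + 62k - 123 = ((1/50)k - 1/500)(50k^2 - 495k + 1035) + ((4031/100)k - 12093/100)
  50k^2 - 495k + 1035 = ((5000/4031)k - 34500/4031)((4031/100)k - 12093/100) + (0)
Last nonzero remainder: (4031/100)k - 12093/100. Dividing through by 4031/100 gives the monic gcd k - 3.
Then lcm(f, g) = f·g / gcd(f, g); expanding and making the result monic gives the answer.

k^5 - 7k^4 + 4k^3 + 343k^2 - 2105k + 3444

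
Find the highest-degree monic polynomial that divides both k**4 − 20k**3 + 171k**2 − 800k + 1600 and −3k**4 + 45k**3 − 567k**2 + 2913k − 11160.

k**2 − 7k + 40

Apply the Euclidean algorithm:
  k**4 − 20k**3 + 171k**2 − 800k + 1600 = (−1/3)(−3k**4 + 45k**3 − 567k**2 + 2913k − 11160) + (−5k**3 − 18k**2 + 171k − 2120)
  −3k**4 + 45k**3 − 567k**2 + 2913k − 11160 = ((3/5)k − 279/25)(−5k**3 − 18k**2 + 171k − 2120) + (−(21762/25)k**2 + (152334/25)k − 174096/5)
  −5k**3 − 18k**2 + 171k − 2120 = ((125/21762)k + 1325/21762)(−(21762/25)k**2 + (152334/25)k − 174096/5) + (0)
Last nonzero remainder: −(21762/25)k**2 + (152334/25)k − 174096/5. Dividing through by −21762/25 gives the monic gcd k**2 − 7k + 40.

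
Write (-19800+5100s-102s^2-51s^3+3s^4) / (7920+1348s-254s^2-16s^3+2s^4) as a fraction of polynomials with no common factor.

Euclidean algorithm in ℚ[s]:
  3s^4-51s^3-102s^2+5100s-19800 = (3/2)(2s^4-16s^3-254s^2+1348s+7920) + (-27s^3+279s^2+3078s-31680)
  2s^4-16s^3-254s^2+1348s+7920 = (-(2/27)s-14/81)(-27s^3+279s^2+3078s-31680) + ((200/9)s^2-(1400/3)s+22000/9)
  -27s^3+279s^2+3078s-31680 = (-(243/200)s-324/25)((200/9)s^2-(1400/3)s+22000/9) + (0)
Last nonzero remainder: (200/9)s^2-(1400/3)s+22000/9. Dividing through by 200/9 gives the monic gcd s^2-21s+110.
Cancel s^2-21s+110 from numerator and denominator to get the reduced form.

(-180+12s+3s^2)/(72+26s+2s^2)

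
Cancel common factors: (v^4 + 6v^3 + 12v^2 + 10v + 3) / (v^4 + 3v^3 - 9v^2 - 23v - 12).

By polynomial division,
  v^4 + 6v^3 + 12v^2 + 10v + 3 = (v^4 + 3v^3 - 9v^2 - 23v - 12) + (3v^3 + 21v^2 + 33v + 15)
  v^4 + 3v^3 - 9v^2 - 23v - 12 = ((1/3)v - 4/3)(3v^3 + 21v^2 + 33v + 15) + (8v^2 + 16v + 8)
  3v^3 + 21v^2 + 33v + 15 = ((3/8)v + 15/8)(8v^2 + 16v + 8) + (0)
Last nonzero remainder: 8v^2 + 16v + 8. Dividing through by 8 gives the monic gcd v^2 + 2v + 1.
Cancel v^2 + 2v + 1 from numerator and denominator to get the reduced form.

(v^2 + 4v + 3)/(v^2 + v - 12)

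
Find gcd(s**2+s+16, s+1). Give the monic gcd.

Apply the Euclidean algorithm:
  s**2+s+16 = (s)(s+1) + (16)
  s+1 = ((1/16)s+1/16)(16) + (0)
The last nonzero remainder is the constant 16, so the polynomials are coprime and gcd = 1.

1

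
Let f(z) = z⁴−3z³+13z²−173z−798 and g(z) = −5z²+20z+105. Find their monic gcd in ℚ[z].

Repeated division with remainder:
  z⁴−3z³+13z²−173z−798 = (−(1/5)z²−(1/5)z−38/5)(−5z²+20z+105) + (0)
Last nonzero remainder: −5z²+20z+105. Dividing through by −5 gives the monic gcd z²−4z−21.

z²−4z−21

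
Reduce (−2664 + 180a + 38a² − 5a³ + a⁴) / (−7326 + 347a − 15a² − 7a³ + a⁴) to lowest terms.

(−36 + a²)/(−99 − 2a + a²)

By polynomial division,
  a⁴ − 5a³ + 38a² + 180a − 2664 = (a⁴ − 7a³ − 15a² + 347a − 7326) + (2a³ + 53a² − 167a + 4662)
  a⁴ − 7a³ − 15a² + 347a − 7326 = ((1/2)a − 67/4)(2a³ + 53a² − 167a + 4662) + ((3825/4)a² − (19125/4)a + 141525/2)
  2a³ + 53a² − 167a + 4662 = ((8/3825)a + 28/425)((3825/4)a² − (19125/4)a + 141525/2) + (0)
Last nonzero remainder: (3825/4)a² − (19125/4)a + 141525/2. Dividing through by 3825/4 gives the monic gcd a² − 5a + 74.
Cancel a² − 5a + 74 from numerator and denominator to get the reduced form.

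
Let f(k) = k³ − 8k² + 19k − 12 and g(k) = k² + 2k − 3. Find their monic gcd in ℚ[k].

Euclidean algorithm in ℚ[k]:
  k³ − 8k² + 19k − 12 = (k − 10)(k² + 2k − 3) + (42k − 42)
  k² + 2k − 3 = ((1/42)k + 1/14)(42k − 42) + (0)
Last nonzero remainder: 42k − 42. Dividing through by 42 gives the monic gcd k − 1.

k − 1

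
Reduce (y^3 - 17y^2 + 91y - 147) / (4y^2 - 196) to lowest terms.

By polynomial division,
  y^3 - 17y^2 + 91y - 147 = ((1/4)y - 17/4)(4y^2 - 196) + (140y - 980)
  4y^2 - 196 = ((1/35)y + 1/5)(140y - 980) + (0)
Last nonzero remainder: 140y - 980. Dividing through by 140 gives the monic gcd y - 7.
Cancel y - 7 from numerator and denominator to get the reduced form.

(y^2 - 10y + 21)/(4y + 28)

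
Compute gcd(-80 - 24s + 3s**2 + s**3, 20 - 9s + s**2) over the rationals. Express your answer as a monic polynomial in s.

-5 + s

Euclidean algorithm in ℚ[s]:
  s**3 + 3s**2 - 24s - 80 = (s + 12)(s**2 - 9s + 20) + (64s - 320)
  s**2 - 9s + 20 = ((1/64)s - 1/16)(64s - 320) + (0)
Last nonzero remainder: 64s - 320. Dividing through by 64 gives the monic gcd s - 5.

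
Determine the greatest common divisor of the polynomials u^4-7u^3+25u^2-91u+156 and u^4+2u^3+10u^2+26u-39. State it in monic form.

u^2+13

Euclidean algorithm in ℚ[u]:
  u^4-7u^3+25u^2-91u+156 = (u^4+2u^3+10u^2+26u-39) + (-9u^3+15u^2-117u+195)
  u^4+2u^3+10u^2+26u-39 = (-(1/9)u-11/27)(-9u^3+15u^2-117u+195) + ((28/9)u^2+364/9)
  -9u^3+15u^2-117u+195 = (-(81/28)u+135/28)((28/9)u^2+364/9) + (0)
Last nonzero remainder: (28/9)u^2+364/9. Dividing through by 28/9 gives the monic gcd u^2+13.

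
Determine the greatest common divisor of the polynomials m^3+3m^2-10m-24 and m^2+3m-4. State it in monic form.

m+4

Euclidean algorithm in ℚ[m]:
  m^3+3m^2-10m-24 = (m)(m^2+3m-4) + (-6m-24)
  m^2+3m-4 = (-(1/6)m+1/6)(-6m-24) + (0)
Last nonzero remainder: -6m-24. Dividing through by -6 gives the monic gcd m+4.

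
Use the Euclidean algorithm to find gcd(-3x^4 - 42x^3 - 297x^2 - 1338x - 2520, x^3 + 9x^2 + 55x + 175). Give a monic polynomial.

Euclidean algorithm in ℚ[x]:
  -3x^4 - 42x^3 - 297x^2 - 1338x - 2520 = (-3x - 15)(x^3 + 9x^2 + 55x + 175) + (3x^2 + 12x + 105)
  x^3 + 9x^2 + 55x + 175 = ((1/3)x + 5/3)(3x^2 + 12x + 105) + (0)
Last nonzero remainder: 3x^2 + 12x + 105. Dividing through by 3 gives the monic gcd x^2 + 4x + 35.

x^2 + 4x + 35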